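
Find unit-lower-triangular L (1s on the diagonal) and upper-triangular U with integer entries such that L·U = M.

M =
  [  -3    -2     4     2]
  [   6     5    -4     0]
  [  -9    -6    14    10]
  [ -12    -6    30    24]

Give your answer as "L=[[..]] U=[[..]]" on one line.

L=[[1,0,0,0],[-2,1,0,0],[3,0,1,0],[4,2,3,1]] U=[[-3,-2,4,2],[0,1,4,4],[0,0,2,4],[0,0,0,-4]]

  row1 -= -2·row0 → [0,1,4,4]
  row2 -= 3·row0 → [0,0,2,4]
  row3 -= 4·row0 → [0,2,14,16]
  row2 -= 0·row1 → [0,0,2,4]
  row3 -= 2·row1 → [0,0,6,8]
  row3 -= 3·row2 → [0,0,0,-4]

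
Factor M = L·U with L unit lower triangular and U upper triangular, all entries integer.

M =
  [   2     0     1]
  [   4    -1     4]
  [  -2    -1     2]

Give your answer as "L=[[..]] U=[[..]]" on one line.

  R1 -= 2·R0 → [0,-1,2]
  R2 -= -1·R0 → [0,-1,3]
  R2 -= 1·R1 → [0,0,1]

L=[[1,0,0],[2,1,0],[-1,1,1]] U=[[2,0,1],[0,-1,2],[0,0,1]]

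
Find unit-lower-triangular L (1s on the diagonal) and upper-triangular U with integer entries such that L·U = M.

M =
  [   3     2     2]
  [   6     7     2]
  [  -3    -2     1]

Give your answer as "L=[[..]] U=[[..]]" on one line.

L=[[1,0,0],[2,1,0],[-1,0,1]] U=[[3,2,2],[0,3,-2],[0,0,3]]

  r1 -= 2·r0 → [0,3,-2]
  r2 -= -1·r0 → [0,0,3]
  r2 -= 0·r1 → [0,0,3]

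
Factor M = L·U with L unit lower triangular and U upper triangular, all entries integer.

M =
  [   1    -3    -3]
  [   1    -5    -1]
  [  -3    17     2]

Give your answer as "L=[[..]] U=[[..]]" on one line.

L=[[1,0,0],[1,1,0],[-3,-4,1]] U=[[1,-3,-3],[0,-2,2],[0,0,1]]

  r1 -= 1·r0 → [0,-2,2]
  r2 -= -3·r0 → [0,8,-7]
  r2 -= -4·r1 → [0,0,1]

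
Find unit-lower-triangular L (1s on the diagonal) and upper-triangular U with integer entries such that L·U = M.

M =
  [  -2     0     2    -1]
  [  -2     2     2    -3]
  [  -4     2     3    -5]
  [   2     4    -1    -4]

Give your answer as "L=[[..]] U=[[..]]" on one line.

  row1 -= 1·row0 → [0,2,0,-2]
  row2 -= 2·row0 → [0,2,-1,-3]
  row3 -= -1·row0 → [0,4,1,-5]
  row2 -= 1·row1 → [0,0,-1,-1]
  row3 -= 2·row1 → [0,0,1,-1]
  row3 -= -1·row2 → [0,0,0,-2]

L=[[1,0,0,0],[1,1,0,0],[2,1,1,0],[-1,2,-1,1]] U=[[-2,0,2,-1],[0,2,0,-2],[0,0,-1,-1],[0,0,0,-2]]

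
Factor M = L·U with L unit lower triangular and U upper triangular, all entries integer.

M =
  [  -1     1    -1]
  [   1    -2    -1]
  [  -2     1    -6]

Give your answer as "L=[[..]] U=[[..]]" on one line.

L=[[1,0,0],[-1,1,0],[2,1,1]] U=[[-1,1,-1],[0,-1,-2],[0,0,-2]]

  R1 -= -1·R0 → [0,-1,-2]
  R2 -= 2·R0 → [0,-1,-4]
  R2 -= 1·R1 → [0,0,-2]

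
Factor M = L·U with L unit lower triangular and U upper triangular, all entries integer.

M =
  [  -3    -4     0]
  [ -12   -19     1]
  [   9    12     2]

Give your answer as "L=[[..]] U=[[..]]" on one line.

L=[[1,0,0],[4,1,0],[-3,0,1]] U=[[-3,-4,0],[0,-3,1],[0,0,2]]

  r1 -= 4·r0 → [0,-3,1]
  r2 -= -3·r0 → [0,0,2]
  r2 -= 0·r1 → [0,0,2]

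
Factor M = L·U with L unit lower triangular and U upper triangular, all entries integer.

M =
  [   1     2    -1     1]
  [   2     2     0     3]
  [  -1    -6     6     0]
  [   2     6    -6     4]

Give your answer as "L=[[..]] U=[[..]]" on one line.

L=[[1,0,0,0],[2,1,0,0],[-1,2,1,0],[2,-1,-2,1]] U=[[1,2,-1,1],[0,-2,2,1],[0,0,1,-1],[0,0,0,1]]

  row1 -= 2·row0 → [0,-2,2,1]
  row2 -= -1·row0 → [0,-4,5,1]
  row3 -= 2·row0 → [0,2,-4,2]
  row2 -= 2·row1 → [0,0,1,-1]
  row3 -= -1·row1 → [0,0,-2,3]
  row3 -= -2·row2 → [0,0,0,1]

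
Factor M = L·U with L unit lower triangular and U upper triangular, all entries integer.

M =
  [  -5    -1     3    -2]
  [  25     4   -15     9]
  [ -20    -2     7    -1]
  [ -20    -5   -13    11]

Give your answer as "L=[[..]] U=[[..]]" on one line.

  row1 -= -5·row0 → [0,-1,0,-1]
  row2 -= 4·row0 → [0,2,-5,7]
  row3 -= 4·row0 → [0,-1,-25,19]
  row2 -= -2·row1 → [0,0,-5,5]
  row3 -= 1·row1 → [0,0,-25,20]
  row3 -= 5·row2 → [0,0,0,-5]

L=[[1,0,0,0],[-5,1,0,0],[4,-2,1,0],[4,1,5,1]] U=[[-5,-1,3,-2],[0,-1,0,-1],[0,0,-5,5],[0,0,0,-5]]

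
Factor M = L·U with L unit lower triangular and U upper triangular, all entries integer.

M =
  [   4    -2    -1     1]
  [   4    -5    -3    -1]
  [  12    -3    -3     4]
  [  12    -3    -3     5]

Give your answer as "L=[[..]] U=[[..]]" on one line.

  r1 -= 1·r0 → [0,-3,-2,-2]
  r2 -= 3·r0 → [0,3,0,1]
  r3 -= 3·r0 → [0,3,0,2]
  r2 -= -1·r1 → [0,0,-2,-1]
  r3 -= -1·r1 → [0,0,-2,0]
  r3 -= 1·r2 → [0,0,0,1]

L=[[1,0,0,0],[1,1,0,0],[3,-1,1,0],[3,-1,1,1]] U=[[4,-2,-1,1],[0,-3,-2,-2],[0,0,-2,-1],[0,0,0,1]]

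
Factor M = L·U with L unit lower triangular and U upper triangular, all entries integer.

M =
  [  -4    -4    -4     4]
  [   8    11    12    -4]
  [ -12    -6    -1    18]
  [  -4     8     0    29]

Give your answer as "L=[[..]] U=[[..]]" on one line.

  row1 -= -2·row0 → [0,3,4,4]
  row2 -= 3·row0 → [0,6,11,6]
  row3 -= 1·row0 → [0,12,4,25]
  row2 -= 2·row1 → [0,0,3,-2]
  row3 -= 4·row1 → [0,0,-12,9]
  row3 -= -4·row2 → [0,0,0,1]

L=[[1,0,0,0],[-2,1,0,0],[3,2,1,0],[1,4,-4,1]] U=[[-4,-4,-4,4],[0,3,4,4],[0,0,3,-2],[0,0,0,1]]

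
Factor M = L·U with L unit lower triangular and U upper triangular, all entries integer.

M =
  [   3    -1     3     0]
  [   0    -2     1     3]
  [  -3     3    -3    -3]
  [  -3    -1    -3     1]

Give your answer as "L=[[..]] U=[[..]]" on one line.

  r1 -= 0·r0 → [0,-2,1,3]
  r2 -= -1·r0 → [0,2,0,-3]
  r3 -= -1·r0 → [0,-2,0,1]
  r2 -= -1·r1 → [0,0,1,0]
  r3 -= 1·r1 → [0,0,-1,-2]
  r3 -= -1·r2 → [0,0,0,-2]

L=[[1,0,0,0],[0,1,0,0],[-1,-1,1,0],[-1,1,-1,1]] U=[[3,-1,3,0],[0,-2,1,3],[0,0,1,0],[0,0,0,-2]]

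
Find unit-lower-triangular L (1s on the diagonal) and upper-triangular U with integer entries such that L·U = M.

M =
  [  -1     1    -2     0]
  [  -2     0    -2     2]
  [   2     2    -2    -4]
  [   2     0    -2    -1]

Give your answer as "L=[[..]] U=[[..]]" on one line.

  R1 -= 2·R0 → [0,-2,2,2]
  R2 -= -2·R0 → [0,4,-6,-4]
  R3 -= -2·R0 → [0,2,-6,-1]
  R2 -= -2·R1 → [0,0,-2,0]
  R3 -= -1·R1 → [0,0,-4,1]
  R3 -= 2·R2 → [0,0,0,1]

L=[[1,0,0,0],[2,1,0,0],[-2,-2,1,0],[-2,-1,2,1]] U=[[-1,1,-2,0],[0,-2,2,2],[0,0,-2,0],[0,0,0,1]]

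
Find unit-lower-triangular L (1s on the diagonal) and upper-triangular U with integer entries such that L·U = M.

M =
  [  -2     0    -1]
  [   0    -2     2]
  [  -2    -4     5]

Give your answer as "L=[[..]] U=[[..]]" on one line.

  r1 -= 0·r0 → [0,-2,2]
  r2 -= 1·r0 → [0,-4,6]
  r2 -= 2·r1 → [0,0,2]

L=[[1,0,0],[0,1,0],[1,2,1]] U=[[-2,0,-1],[0,-2,2],[0,0,2]]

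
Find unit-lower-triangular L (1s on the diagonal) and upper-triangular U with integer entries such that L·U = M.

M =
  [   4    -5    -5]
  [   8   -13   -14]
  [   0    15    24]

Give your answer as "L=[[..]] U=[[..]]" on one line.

L=[[1,0,0],[2,1,0],[0,-5,1]] U=[[4,-5,-5],[0,-3,-4],[0,0,4]]

  R1 -= 2·R0 → [0,-3,-4]
  R2 -= 0·R0 → [0,15,24]
  R2 -= -5·R1 → [0,0,4]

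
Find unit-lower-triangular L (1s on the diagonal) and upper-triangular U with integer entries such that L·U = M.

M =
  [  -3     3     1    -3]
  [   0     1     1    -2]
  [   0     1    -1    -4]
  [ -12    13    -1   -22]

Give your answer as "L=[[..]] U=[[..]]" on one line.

  r1 -= 0·r0 → [0,1,1,-2]
  r2 -= 0·r0 → [0,1,-1,-4]
  r3 -= 4·r0 → [0,1,-5,-10]
  r2 -= 1·r1 → [0,0,-2,-2]
  r3 -= 1·r1 → [0,0,-6,-8]
  r3 -= 3·r2 → [0,0,0,-2]

L=[[1,0,0,0],[0,1,0,0],[0,1,1,0],[4,1,3,1]] U=[[-3,3,1,-3],[0,1,1,-2],[0,0,-2,-2],[0,0,0,-2]]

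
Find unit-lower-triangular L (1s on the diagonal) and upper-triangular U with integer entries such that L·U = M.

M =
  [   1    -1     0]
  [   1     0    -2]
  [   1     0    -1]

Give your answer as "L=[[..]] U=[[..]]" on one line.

L=[[1,0,0],[1,1,0],[1,1,1]] U=[[1,-1,0],[0,1,-2],[0,0,1]]

  R1 -= 1·R0 → [0,1,-2]
  R2 -= 1·R0 → [0,1,-1]
  R2 -= 1·R1 → [0,0,1]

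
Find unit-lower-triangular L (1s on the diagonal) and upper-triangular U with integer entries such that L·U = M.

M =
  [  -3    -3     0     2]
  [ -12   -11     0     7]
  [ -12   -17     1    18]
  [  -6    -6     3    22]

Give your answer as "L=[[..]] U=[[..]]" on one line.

L=[[1,0,0,0],[4,1,0,0],[4,-5,1,0],[2,0,3,1]] U=[[-3,-3,0,2],[0,1,0,-1],[0,0,1,5],[0,0,0,3]]

  row1 -= 4·row0 → [0,1,0,-1]
  row2 -= 4·row0 → [0,-5,1,10]
  row3 -= 2·row0 → [0,0,3,18]
  row2 -= -5·row1 → [0,0,1,5]
  row3 -= 0·row1 → [0,0,3,18]
  row3 -= 3·row2 → [0,0,0,3]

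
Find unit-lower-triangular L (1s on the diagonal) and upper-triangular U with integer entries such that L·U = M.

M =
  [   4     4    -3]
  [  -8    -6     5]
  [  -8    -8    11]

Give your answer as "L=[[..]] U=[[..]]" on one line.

  row1 -= -2·row0 → [0,2,-1]
  row2 -= -2·row0 → [0,0,5]
  row2 -= 0·row1 → [0,0,5]

L=[[1,0,0],[-2,1,0],[-2,0,1]] U=[[4,4,-3],[0,2,-1],[0,0,5]]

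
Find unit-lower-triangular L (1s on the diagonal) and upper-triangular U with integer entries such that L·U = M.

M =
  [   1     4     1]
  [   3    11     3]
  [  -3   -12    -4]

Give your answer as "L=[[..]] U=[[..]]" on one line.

L=[[1,0,0],[3,1,0],[-3,0,1]] U=[[1,4,1],[0,-1,0],[0,0,-1]]

  row1 -= 3·row0 → [0,-1,0]
  row2 -= -3·row0 → [0,0,-1]
  row2 -= 0·row1 → [0,0,-1]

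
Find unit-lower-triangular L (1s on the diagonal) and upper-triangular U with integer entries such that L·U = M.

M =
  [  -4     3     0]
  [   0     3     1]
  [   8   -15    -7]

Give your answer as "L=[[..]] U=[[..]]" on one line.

L=[[1,0,0],[0,1,0],[-2,-3,1]] U=[[-4,3,0],[0,3,1],[0,0,-4]]

  r1 -= 0·r0 → [0,3,1]
  r2 -= -2·r0 → [0,-9,-7]
  r2 -= -3·r1 → [0,0,-4]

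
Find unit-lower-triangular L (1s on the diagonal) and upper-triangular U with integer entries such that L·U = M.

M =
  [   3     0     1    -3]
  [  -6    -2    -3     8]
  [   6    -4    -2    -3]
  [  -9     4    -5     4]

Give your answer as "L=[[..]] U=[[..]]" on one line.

L=[[1,0,0,0],[-2,1,0,0],[2,2,1,0],[-3,-2,2,1]] U=[[3,0,1,-3],[0,-2,-1,2],[0,0,-2,-1],[0,0,0,1]]

  r1 -= -2·r0 → [0,-2,-1,2]
  r2 -= 2·r0 → [0,-4,-4,3]
  r3 -= -3·r0 → [0,4,-2,-5]
  r2 -= 2·r1 → [0,0,-2,-1]
  r3 -= -2·r1 → [0,0,-4,-1]
  r3 -= 2·r2 → [0,0,0,1]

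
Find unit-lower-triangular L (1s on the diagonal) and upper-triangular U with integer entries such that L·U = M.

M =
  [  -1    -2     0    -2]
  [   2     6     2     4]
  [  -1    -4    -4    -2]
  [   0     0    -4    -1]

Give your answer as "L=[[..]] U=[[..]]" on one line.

L=[[1,0,0,0],[-2,1,0,0],[1,-1,1,0],[0,0,2,1]] U=[[-1,-2,0,-2],[0,2,2,0],[0,0,-2,0],[0,0,0,-1]]

  r1 -= -2·r0 → [0,2,2,0]
  r2 -= 1·r0 → [0,-2,-4,0]
  r3 -= 0·r0 → [0,0,-4,-1]
  r2 -= -1·r1 → [0,0,-2,0]
  r3 -= 0·r1 → [0,0,-4,-1]
  r3 -= 2·r2 → [0,0,0,-1]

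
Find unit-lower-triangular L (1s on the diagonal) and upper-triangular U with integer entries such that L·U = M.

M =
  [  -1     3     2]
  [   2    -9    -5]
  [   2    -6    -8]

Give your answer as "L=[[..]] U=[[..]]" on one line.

L=[[1,0,0],[-2,1,0],[-2,0,1]] U=[[-1,3,2],[0,-3,-1],[0,0,-4]]

  row1 -= -2·row0 → [0,-3,-1]
  row2 -= -2·row0 → [0,0,-4]
  row2 -= 0·row1 → [0,0,-4]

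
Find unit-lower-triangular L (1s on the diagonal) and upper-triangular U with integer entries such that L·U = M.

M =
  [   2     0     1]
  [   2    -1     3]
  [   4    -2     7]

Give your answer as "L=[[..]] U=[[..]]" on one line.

  R1 -= 1·R0 → [0,-1,2]
  R2 -= 2·R0 → [0,-2,5]
  R2 -= 2·R1 → [0,0,1]

L=[[1,0,0],[1,1,0],[2,2,1]] U=[[2,0,1],[0,-1,2],[0,0,1]]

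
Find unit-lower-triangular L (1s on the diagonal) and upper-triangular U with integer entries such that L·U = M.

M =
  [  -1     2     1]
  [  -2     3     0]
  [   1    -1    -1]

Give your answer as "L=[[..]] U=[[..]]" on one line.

L=[[1,0,0],[2,1,0],[-1,-1,1]] U=[[-1,2,1],[0,-1,-2],[0,0,-2]]

  r1 -= 2·r0 → [0,-1,-2]
  r2 -= -1·r0 → [0,1,0]
  r2 -= -1·r1 → [0,0,-2]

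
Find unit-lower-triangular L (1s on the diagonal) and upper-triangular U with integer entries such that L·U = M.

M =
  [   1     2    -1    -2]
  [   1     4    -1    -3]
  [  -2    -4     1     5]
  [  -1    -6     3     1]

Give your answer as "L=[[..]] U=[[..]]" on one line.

  r1 -= 1·r0 → [0,2,0,-1]
  r2 -= -2·r0 → [0,0,-1,1]
  r3 -= -1·r0 → [0,-4,2,-1]
  r2 -= 0·r1 → [0,0,-1,1]
  r3 -= -2·r1 → [0,0,2,-3]
  r3 -= -2·r2 → [0,0,0,-1]

L=[[1,0,0,0],[1,1,0,0],[-2,0,1,0],[-1,-2,-2,1]] U=[[1,2,-1,-2],[0,2,0,-1],[0,0,-1,1],[0,0,0,-1]]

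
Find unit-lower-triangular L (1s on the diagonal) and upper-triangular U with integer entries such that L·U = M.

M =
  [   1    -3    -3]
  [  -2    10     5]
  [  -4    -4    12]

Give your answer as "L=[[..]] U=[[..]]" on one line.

  row1 -= -2·row0 → [0,4,-1]
  row2 -= -4·row0 → [0,-16,0]
  row2 -= -4·row1 → [0,0,-4]

L=[[1,0,0],[-2,1,0],[-4,-4,1]] U=[[1,-3,-3],[0,4,-1],[0,0,-4]]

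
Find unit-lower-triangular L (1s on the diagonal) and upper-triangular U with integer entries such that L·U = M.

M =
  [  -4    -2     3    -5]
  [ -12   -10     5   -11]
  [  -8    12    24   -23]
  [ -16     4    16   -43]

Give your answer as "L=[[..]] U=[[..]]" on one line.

L=[[1,0,0,0],[3,1,0,0],[2,-4,1,0],[4,-3,-4,1]] U=[[-4,-2,3,-5],[0,-4,-4,4],[0,0,2,3],[0,0,0,1]]

  R1 -= 3·R0 → [0,-4,-4,4]
  R2 -= 2·R0 → [0,16,18,-13]
  R3 -= 4·R0 → [0,12,4,-23]
  R2 -= -4·R1 → [0,0,2,3]
  R3 -= -3·R1 → [0,0,-8,-11]
  R3 -= -4·R2 → [0,0,0,1]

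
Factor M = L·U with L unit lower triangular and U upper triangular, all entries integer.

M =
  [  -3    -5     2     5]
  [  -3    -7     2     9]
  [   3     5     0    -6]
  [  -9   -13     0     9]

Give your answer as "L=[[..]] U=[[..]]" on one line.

L=[[1,0,0,0],[1,1,0,0],[-1,0,1,0],[3,-1,-3,1]] U=[[-3,-5,2,5],[0,-2,0,4],[0,0,2,-1],[0,0,0,-5]]

  r1 -= 1·r0 → [0,-2,0,4]
  r2 -= -1·r0 → [0,0,2,-1]
  r3 -= 3·r0 → [0,2,-6,-6]
  r2 -= 0·r1 → [0,0,2,-1]
  r3 -= -1·r1 → [0,0,-6,-2]
  r3 -= -3·r2 → [0,0,0,-5]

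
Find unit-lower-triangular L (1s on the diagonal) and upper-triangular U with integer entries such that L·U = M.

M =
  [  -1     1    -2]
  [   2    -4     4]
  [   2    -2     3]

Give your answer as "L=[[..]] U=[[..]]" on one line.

  row1 -= -2·row0 → [0,-2,0]
  row2 -= -2·row0 → [0,0,-1]
  row2 -= 0·row1 → [0,0,-1]

L=[[1,0,0],[-2,1,0],[-2,0,1]] U=[[-1,1,-2],[0,-2,0],[0,0,-1]]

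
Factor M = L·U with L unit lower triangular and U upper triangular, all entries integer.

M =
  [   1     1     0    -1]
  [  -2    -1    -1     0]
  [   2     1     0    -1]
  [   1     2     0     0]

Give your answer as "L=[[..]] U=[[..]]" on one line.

  row1 -= -2·row0 → [0,1,-1,-2]
  row2 -= 2·row0 → [0,-1,0,1]
  row3 -= 1·row0 → [0,1,0,1]
  row2 -= -1·row1 → [0,0,-1,-1]
  row3 -= 1·row1 → [0,0,1,3]
  row3 -= -1·row2 → [0,0,0,2]

L=[[1,0,0,0],[-2,1,0,0],[2,-1,1,0],[1,1,-1,1]] U=[[1,1,0,-1],[0,1,-1,-2],[0,0,-1,-1],[0,0,0,2]]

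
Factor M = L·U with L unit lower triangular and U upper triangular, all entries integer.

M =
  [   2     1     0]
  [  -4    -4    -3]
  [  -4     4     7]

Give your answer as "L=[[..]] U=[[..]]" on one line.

L=[[1,0,0],[-2,1,0],[-2,-3,1]] U=[[2,1,0],[0,-2,-3],[0,0,-2]]

  r1 -= -2·r0 → [0,-2,-3]
  r2 -= -2·r0 → [0,6,7]
  r2 -= -3·r1 → [0,0,-2]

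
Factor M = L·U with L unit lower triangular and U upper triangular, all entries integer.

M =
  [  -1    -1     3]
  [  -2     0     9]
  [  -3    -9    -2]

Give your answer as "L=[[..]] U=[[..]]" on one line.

L=[[1,0,0],[2,1,0],[3,-3,1]] U=[[-1,-1,3],[0,2,3],[0,0,-2]]

  r1 -= 2·r0 → [0,2,3]
  r2 -= 3·r0 → [0,-6,-11]
  r2 -= -3·r1 → [0,0,-2]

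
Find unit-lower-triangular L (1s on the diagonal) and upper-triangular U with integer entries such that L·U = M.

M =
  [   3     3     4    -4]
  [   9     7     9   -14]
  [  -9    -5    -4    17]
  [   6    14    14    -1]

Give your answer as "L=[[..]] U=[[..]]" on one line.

L=[[1,0,0,0],[3,1,0,0],[-3,-2,1,0],[2,-4,-3,1]] U=[[3,3,4,-4],[0,-2,-3,-2],[0,0,2,1],[0,0,0,2]]

  row1 -= 3·row0 → [0,-2,-3,-2]
  row2 -= -3·row0 → [0,4,8,5]
  row3 -= 2·row0 → [0,8,6,7]
  row2 -= -2·row1 → [0,0,2,1]
  row3 -= -4·row1 → [0,0,-6,-1]
  row3 -= -3·row2 → [0,0,0,2]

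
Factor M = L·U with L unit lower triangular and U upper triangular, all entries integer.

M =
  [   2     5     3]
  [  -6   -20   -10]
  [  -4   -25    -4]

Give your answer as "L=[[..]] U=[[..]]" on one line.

L=[[1,0,0],[-3,1,0],[-2,3,1]] U=[[2,5,3],[0,-5,-1],[0,0,5]]

  row1 -= -3·row0 → [0,-5,-1]
  row2 -= -2·row0 → [0,-15,2]
  row2 -= 3·row1 → [0,0,5]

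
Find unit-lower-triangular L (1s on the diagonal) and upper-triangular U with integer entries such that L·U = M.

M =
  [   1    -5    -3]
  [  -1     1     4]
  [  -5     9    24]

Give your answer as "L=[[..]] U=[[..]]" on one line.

  row1 -= -1·row0 → [0,-4,1]
  row2 -= -5·row0 → [0,-16,9]
  row2 -= 4·row1 → [0,0,5]

L=[[1,0,0],[-1,1,0],[-5,4,1]] U=[[1,-5,-3],[0,-4,1],[0,0,5]]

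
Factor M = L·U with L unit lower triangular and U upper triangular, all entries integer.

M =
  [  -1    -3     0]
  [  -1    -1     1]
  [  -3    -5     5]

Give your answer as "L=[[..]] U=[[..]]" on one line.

L=[[1,0,0],[1,1,0],[3,2,1]] U=[[-1,-3,0],[0,2,1],[0,0,3]]

  row1 -= 1·row0 → [0,2,1]
  row2 -= 3·row0 → [0,4,5]
  row2 -= 2·row1 → [0,0,3]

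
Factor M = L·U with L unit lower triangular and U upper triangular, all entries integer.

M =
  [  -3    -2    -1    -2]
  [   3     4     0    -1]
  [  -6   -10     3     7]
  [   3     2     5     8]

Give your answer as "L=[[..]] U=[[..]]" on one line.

L=[[1,0,0,0],[-1,1,0,0],[2,-3,1,0],[-1,0,2,1]] U=[[-3,-2,-1,-2],[0,2,-1,-3],[0,0,2,2],[0,0,0,2]]

  row1 -= -1·row0 → [0,2,-1,-3]
  row2 -= 2·row0 → [0,-6,5,11]
  row3 -= -1·row0 → [0,0,4,6]
  row2 -= -3·row1 → [0,0,2,2]
  row3 -= 0·row1 → [0,0,4,6]
  row3 -= 2·row2 → [0,0,0,2]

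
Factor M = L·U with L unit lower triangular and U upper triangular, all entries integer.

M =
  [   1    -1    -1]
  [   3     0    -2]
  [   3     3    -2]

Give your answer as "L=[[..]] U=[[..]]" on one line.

  row1 -= 3·row0 → [0,3,1]
  row2 -= 3·row0 → [0,6,1]
  row2 -= 2·row1 → [0,0,-1]

L=[[1,0,0],[3,1,0],[3,2,1]] U=[[1,-1,-1],[0,3,1],[0,0,-1]]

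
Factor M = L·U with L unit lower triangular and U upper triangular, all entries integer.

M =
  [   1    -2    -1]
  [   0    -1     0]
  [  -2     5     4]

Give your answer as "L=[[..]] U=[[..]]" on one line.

  r1 -= 0·r0 → [0,-1,0]
  r2 -= -2·r0 → [0,1,2]
  r2 -= -1·r1 → [0,0,2]

L=[[1,0,0],[0,1,0],[-2,-1,1]] U=[[1,-2,-1],[0,-1,0],[0,0,2]]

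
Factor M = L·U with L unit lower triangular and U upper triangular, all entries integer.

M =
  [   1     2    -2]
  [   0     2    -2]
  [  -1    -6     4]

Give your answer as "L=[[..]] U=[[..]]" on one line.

  r1 -= 0·r0 → [0,2,-2]
  r2 -= -1·r0 → [0,-4,2]
  r2 -= -2·r1 → [0,0,-2]

L=[[1,0,0],[0,1,0],[-1,-2,1]] U=[[1,2,-2],[0,2,-2],[0,0,-2]]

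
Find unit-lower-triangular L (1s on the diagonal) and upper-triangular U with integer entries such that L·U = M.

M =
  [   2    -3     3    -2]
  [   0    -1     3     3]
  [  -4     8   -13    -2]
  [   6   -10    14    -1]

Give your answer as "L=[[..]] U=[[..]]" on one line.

L=[[1,0,0,0],[0,1,0,0],[-2,-2,1,0],[3,1,-2,1]] U=[[2,-3,3,-2],[0,-1,3,3],[0,0,-1,0],[0,0,0,2]]

  R1 -= 0·R0 → [0,-1,3,3]
  R2 -= -2·R0 → [0,2,-7,-6]
  R3 -= 3·R0 → [0,-1,5,5]
  R2 -= -2·R1 → [0,0,-1,0]
  R3 -= 1·R1 → [0,0,2,2]
  R3 -= -2·R2 → [0,0,0,2]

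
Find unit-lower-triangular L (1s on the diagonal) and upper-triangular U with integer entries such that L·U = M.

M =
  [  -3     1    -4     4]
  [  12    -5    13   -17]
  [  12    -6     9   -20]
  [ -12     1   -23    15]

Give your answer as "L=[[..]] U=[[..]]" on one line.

L=[[1,0,0,0],[-4,1,0,0],[-4,2,1,0],[4,3,-2,1]] U=[[-3,1,-4,4],[0,-1,-3,-1],[0,0,-1,-2],[0,0,0,-2]]

  R1 -= -4·R0 → [0,-1,-3,-1]
  R2 -= -4·R0 → [0,-2,-7,-4]
  R3 -= 4·R0 → [0,-3,-7,-1]
  R2 -= 2·R1 → [0,0,-1,-2]
  R3 -= 3·R1 → [0,0,2,2]
  R3 -= -2·R2 → [0,0,0,-2]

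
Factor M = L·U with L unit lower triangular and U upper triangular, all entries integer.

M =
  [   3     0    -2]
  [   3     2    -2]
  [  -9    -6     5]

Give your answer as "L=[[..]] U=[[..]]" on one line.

L=[[1,0,0],[1,1,0],[-3,-3,1]] U=[[3,0,-2],[0,2,0],[0,0,-1]]

  r1 -= 1·r0 → [0,2,0]
  r2 -= -3·r0 → [0,-6,-1]
  r2 -= -3·r1 → [0,0,-1]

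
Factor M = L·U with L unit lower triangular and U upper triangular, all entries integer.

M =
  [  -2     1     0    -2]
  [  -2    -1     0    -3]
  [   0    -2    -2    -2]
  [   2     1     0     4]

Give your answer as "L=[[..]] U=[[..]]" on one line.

  row1 -= 1·row0 → [0,-2,0,-1]
  row2 -= 0·row0 → [0,-2,-2,-2]
  row3 -= -1·row0 → [0,2,0,2]
  row2 -= 1·row1 → [0,0,-2,-1]
  row3 -= -1·row1 → [0,0,0,1]
  row3 -= 0·row2 → [0,0,0,1]

L=[[1,0,0,0],[1,1,0,0],[0,1,1,0],[-1,-1,0,1]] U=[[-2,1,0,-2],[0,-2,0,-1],[0,0,-2,-1],[0,0,0,1]]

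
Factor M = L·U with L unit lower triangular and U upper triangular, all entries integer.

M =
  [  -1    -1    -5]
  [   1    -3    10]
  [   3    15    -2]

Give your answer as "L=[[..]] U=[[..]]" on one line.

  r1 -= -1·r0 → [0,-4,5]
  r2 -= -3·r0 → [0,12,-17]
  r2 -= -3·r1 → [0,0,-2]

L=[[1,0,0],[-1,1,0],[-3,-3,1]] U=[[-1,-1,-5],[0,-4,5],[0,0,-2]]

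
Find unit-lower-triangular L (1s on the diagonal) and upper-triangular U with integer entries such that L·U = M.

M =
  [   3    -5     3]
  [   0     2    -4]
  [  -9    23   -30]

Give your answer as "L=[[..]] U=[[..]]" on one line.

L=[[1,0,0],[0,1,0],[-3,4,1]] U=[[3,-5,3],[0,2,-4],[0,0,-5]]

  r1 -= 0·r0 → [0,2,-4]
  r2 -= -3·r0 → [0,8,-21]
  r2 -= 4·r1 → [0,0,-5]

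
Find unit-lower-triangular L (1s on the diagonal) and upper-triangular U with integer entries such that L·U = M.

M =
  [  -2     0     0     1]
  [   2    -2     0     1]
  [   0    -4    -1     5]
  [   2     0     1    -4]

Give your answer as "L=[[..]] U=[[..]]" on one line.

L=[[1,0,0,0],[-1,1,0,0],[0,2,1,0],[-1,0,-1,1]] U=[[-2,0,0,1],[0,-2,0,2],[0,0,-1,1],[0,0,0,-2]]

  row1 -= -1·row0 → [0,-2,0,2]
  row2 -= 0·row0 → [0,-4,-1,5]
  row3 -= -1·row0 → [0,0,1,-3]
  row2 -= 2·row1 → [0,0,-1,1]
  row3 -= 0·row1 → [0,0,1,-3]
  row3 -= -1·row2 → [0,0,0,-2]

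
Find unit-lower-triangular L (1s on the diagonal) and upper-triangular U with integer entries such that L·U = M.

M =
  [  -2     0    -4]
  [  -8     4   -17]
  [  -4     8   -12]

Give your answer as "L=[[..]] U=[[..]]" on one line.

L=[[1,0,0],[4,1,0],[2,2,1]] U=[[-2,0,-4],[0,4,-1],[0,0,-2]]

  r1 -= 4·r0 → [0,4,-1]
  r2 -= 2·r0 → [0,8,-4]
  r2 -= 2·r1 → [0,0,-2]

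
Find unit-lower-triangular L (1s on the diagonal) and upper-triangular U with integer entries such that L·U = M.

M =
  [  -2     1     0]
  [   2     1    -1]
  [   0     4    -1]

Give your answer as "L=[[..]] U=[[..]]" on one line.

L=[[1,0,0],[-1,1,0],[0,2,1]] U=[[-2,1,0],[0,2,-1],[0,0,1]]

  R1 -= -1·R0 → [0,2,-1]
  R2 -= 0·R0 → [0,4,-1]
  R2 -= 2·R1 → [0,0,1]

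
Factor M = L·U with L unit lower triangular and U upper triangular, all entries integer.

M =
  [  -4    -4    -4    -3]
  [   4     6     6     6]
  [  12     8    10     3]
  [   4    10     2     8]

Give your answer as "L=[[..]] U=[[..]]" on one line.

  R1 -= -1·R0 → [0,2,2,3]
  R2 -= -3·R0 → [0,-4,-2,-6]
  R3 -= -1·R0 → [0,6,-2,5]
  R2 -= -2·R1 → [0,0,2,0]
  R3 -= 3·R1 → [0,0,-8,-4]
  R3 -= -4·R2 → [0,0,0,-4]

L=[[1,0,0,0],[-1,1,0,0],[-3,-2,1,0],[-1,3,-4,1]] U=[[-4,-4,-4,-3],[0,2,2,3],[0,0,2,0],[0,0,0,-4]]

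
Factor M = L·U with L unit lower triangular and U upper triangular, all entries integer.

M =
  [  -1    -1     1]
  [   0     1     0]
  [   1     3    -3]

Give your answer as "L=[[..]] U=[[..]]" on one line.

L=[[1,0,0],[0,1,0],[-1,2,1]] U=[[-1,-1,1],[0,1,0],[0,0,-2]]

  row1 -= 0·row0 → [0,1,0]
  row2 -= -1·row0 → [0,2,-2]
  row2 -= 2·row1 → [0,0,-2]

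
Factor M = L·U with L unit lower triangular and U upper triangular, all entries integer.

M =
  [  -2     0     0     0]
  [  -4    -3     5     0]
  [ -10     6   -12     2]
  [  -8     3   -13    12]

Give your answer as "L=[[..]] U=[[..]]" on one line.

  row1 -= 2·row0 → [0,-3,5,0]
  row2 -= 5·row0 → [0,6,-12,2]
  row3 -= 4·row0 → [0,3,-13,12]
  row2 -= -2·row1 → [0,0,-2,2]
  row3 -= -1·row1 → [0,0,-8,12]
  row3 -= 4·row2 → [0,0,0,4]

L=[[1,0,0,0],[2,1,0,0],[5,-2,1,0],[4,-1,4,1]] U=[[-2,0,0,0],[0,-3,5,0],[0,0,-2,2],[0,0,0,4]]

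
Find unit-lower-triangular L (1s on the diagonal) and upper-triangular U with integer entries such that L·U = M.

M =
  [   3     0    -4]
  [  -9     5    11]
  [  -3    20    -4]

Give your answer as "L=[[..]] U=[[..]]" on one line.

L=[[1,0,0],[-3,1,0],[-1,4,1]] U=[[3,0,-4],[0,5,-1],[0,0,-4]]

  row1 -= -3·row0 → [0,5,-1]
  row2 -= -1·row0 → [0,20,-8]
  row2 -= 4·row1 → [0,0,-4]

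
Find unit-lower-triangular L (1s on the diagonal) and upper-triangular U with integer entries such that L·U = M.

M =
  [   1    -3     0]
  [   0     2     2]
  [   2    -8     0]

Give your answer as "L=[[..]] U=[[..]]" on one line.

  row1 -= 0·row0 → [0,2,2]
  row2 -= 2·row0 → [0,-2,0]
  row2 -= -1·row1 → [0,0,2]

L=[[1,0,0],[0,1,0],[2,-1,1]] U=[[1,-3,0],[0,2,2],[0,0,2]]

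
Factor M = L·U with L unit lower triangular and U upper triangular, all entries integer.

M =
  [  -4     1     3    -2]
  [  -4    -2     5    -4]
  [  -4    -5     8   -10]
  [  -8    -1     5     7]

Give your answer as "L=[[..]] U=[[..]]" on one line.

  r1 -= 1·r0 → [0,-3,2,-2]
  r2 -= 1·r0 → [0,-6,5,-8]
  r3 -= 2·r0 → [0,-3,-1,11]
  r2 -= 2·r1 → [0,0,1,-4]
  r3 -= 1·r1 → [0,0,-3,13]
  r3 -= -3·r2 → [0,0,0,1]

L=[[1,0,0,0],[1,1,0,0],[1,2,1,0],[2,1,-3,1]] U=[[-4,1,3,-2],[0,-3,2,-2],[0,0,1,-4],[0,0,0,1]]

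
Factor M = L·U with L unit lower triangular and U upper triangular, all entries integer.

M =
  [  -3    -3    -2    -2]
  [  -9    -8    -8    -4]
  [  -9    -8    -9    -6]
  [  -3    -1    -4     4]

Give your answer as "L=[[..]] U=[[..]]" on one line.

  r1 -= 3·r0 → [0,1,-2,2]
  r2 -= 3·r0 → [0,1,-3,0]
  r3 -= 1·r0 → [0,2,-2,6]
  r2 -= 1·r1 → [0,0,-1,-2]
  r3 -= 2·r1 → [0,0,2,2]
  r3 -= -2·r2 → [0,0,0,-2]

L=[[1,0,0,0],[3,1,0,0],[3,1,1,0],[1,2,-2,1]] U=[[-3,-3,-2,-2],[0,1,-2,2],[0,0,-1,-2],[0,0,0,-2]]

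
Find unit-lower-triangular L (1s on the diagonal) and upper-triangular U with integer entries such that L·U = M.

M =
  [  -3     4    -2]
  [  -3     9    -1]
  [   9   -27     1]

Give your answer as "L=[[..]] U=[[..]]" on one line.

L=[[1,0,0],[1,1,0],[-3,-3,1]] U=[[-3,4,-2],[0,5,1],[0,0,-2]]

  R1 -= 1·R0 → [0,5,1]
  R2 -= -3·R0 → [0,-15,-5]
  R2 -= -3·R1 → [0,0,-2]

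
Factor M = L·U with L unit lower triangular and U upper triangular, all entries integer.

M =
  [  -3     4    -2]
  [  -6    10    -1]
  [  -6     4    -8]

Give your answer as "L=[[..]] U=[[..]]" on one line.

L=[[1,0,0],[2,1,0],[2,-2,1]] U=[[-3,4,-2],[0,2,3],[0,0,2]]

  r1 -= 2·r0 → [0,2,3]
  r2 -= 2·r0 → [0,-4,-4]
  r2 -= -2·r1 → [0,0,2]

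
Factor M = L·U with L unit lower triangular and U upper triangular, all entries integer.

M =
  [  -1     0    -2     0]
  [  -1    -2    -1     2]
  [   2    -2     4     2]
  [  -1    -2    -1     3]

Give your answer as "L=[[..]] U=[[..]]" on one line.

  r1 -= 1·r0 → [0,-2,1,2]
  r2 -= -2·r0 → [0,-2,0,2]
  r3 -= 1·r0 → [0,-2,1,3]
  r2 -= 1·r1 → [0,0,-1,0]
  r3 -= 1·r1 → [0,0,0,1]
  r3 -= 0·r2 → [0,0,0,1]

L=[[1,0,0,0],[1,1,0,0],[-2,1,1,0],[1,1,0,1]] U=[[-1,0,-2,0],[0,-2,1,2],[0,0,-1,0],[0,0,0,1]]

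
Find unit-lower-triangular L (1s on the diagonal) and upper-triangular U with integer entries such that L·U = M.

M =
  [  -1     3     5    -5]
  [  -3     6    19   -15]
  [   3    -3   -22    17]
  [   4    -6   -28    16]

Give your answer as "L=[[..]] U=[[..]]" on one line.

L=[[1,0,0,0],[3,1,0,0],[-3,-2,1,0],[-4,-2,0,1]] U=[[-1,3,5,-5],[0,-3,4,0],[0,0,1,2],[0,0,0,-4]]

  R1 -= 3·R0 → [0,-3,4,0]
  R2 -= -3·R0 → [0,6,-7,2]
  R3 -= -4·R0 → [0,6,-8,-4]
  R2 -= -2·R1 → [0,0,1,2]
  R3 -= -2·R1 → [0,0,0,-4]
  R3 -= 0·R2 → [0,0,0,-4]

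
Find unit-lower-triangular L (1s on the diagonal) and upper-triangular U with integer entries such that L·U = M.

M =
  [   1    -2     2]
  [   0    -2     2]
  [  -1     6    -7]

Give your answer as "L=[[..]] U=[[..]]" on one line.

  R1 -= 0·R0 → [0,-2,2]
  R2 -= -1·R0 → [0,4,-5]
  R2 -= -2·R1 → [0,0,-1]

L=[[1,0,0],[0,1,0],[-1,-2,1]] U=[[1,-2,2],[0,-2,2],[0,0,-1]]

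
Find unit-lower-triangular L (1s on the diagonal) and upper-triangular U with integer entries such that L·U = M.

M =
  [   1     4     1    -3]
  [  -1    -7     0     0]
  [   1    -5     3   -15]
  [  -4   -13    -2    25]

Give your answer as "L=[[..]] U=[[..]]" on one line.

L=[[1,0,0,0],[-1,1,0,0],[1,3,1,0],[-4,-1,-3,1]] U=[[1,4,1,-3],[0,-3,1,-3],[0,0,-1,-3],[0,0,0,1]]

  row1 -= -1·row0 → [0,-3,1,-3]
  row2 -= 1·row0 → [0,-9,2,-12]
  row3 -= -4·row0 → [0,3,2,13]
  row2 -= 3·row1 → [0,0,-1,-3]
  row3 -= -1·row1 → [0,0,3,10]
  row3 -= -3·row2 → [0,0,0,1]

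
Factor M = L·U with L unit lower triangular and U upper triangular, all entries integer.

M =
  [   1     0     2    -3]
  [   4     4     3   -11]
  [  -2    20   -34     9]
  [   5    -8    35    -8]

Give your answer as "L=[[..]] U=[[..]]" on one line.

L=[[1,0,0,0],[4,1,0,0],[-2,5,1,0],[5,-2,-3,1]] U=[[1,0,2,-3],[0,4,-5,1],[0,0,-5,-2],[0,0,0,3]]

  R1 -= 4·R0 → [0,4,-5,1]
  R2 -= -2·R0 → [0,20,-30,3]
  R3 -= 5·R0 → [0,-8,25,7]
  R2 -= 5·R1 → [0,0,-5,-2]
  R3 -= -2·R1 → [0,0,15,9]
  R3 -= -3·R2 → [0,0,0,3]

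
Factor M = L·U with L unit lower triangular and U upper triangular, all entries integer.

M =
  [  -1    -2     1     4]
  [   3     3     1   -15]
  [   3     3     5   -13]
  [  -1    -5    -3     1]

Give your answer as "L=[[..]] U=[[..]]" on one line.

L=[[1,0,0,0],[-3,1,0,0],[-3,1,1,0],[1,1,-2,1]] U=[[-1,-2,1,4],[0,-3,4,-3],[0,0,4,2],[0,0,0,4]]

  r1 -= -3·r0 → [0,-3,4,-3]
  r2 -= -3·r0 → [0,-3,8,-1]
  r3 -= 1·r0 → [0,-3,-4,-3]
  r2 -= 1·r1 → [0,0,4,2]
  r3 -= 1·r1 → [0,0,-8,0]
  r3 -= -2·r2 → [0,0,0,4]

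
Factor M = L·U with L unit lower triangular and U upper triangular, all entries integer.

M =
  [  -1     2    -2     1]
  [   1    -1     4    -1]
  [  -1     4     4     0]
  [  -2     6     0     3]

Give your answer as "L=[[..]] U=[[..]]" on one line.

L=[[1,0,0,0],[-1,1,0,0],[1,2,1,0],[2,2,0,1]] U=[[-1,2,-2,1],[0,1,2,0],[0,0,2,-1],[0,0,0,1]]

  R1 -= -1·R0 → [0,1,2,0]
  R2 -= 1·R0 → [0,2,6,-1]
  R3 -= 2·R0 → [0,2,4,1]
  R2 -= 2·R1 → [0,0,2,-1]
  R3 -= 2·R1 → [0,0,0,1]
  R3 -= 0·R2 → [0,0,0,1]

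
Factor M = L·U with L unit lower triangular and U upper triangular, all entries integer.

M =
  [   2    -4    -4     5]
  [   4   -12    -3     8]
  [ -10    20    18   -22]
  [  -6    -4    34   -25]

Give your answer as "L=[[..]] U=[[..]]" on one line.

L=[[1,0,0,0],[2,1,0,0],[-5,0,1,0],[-3,4,-1,1]] U=[[2,-4,-4,5],[0,-4,5,-2],[0,0,-2,3],[0,0,0,1]]

  row1 -= 2·row0 → [0,-4,5,-2]
  row2 -= -5·row0 → [0,0,-2,3]
  row3 -= -3·row0 → [0,-16,22,-10]
  row2 -= 0·row1 → [0,0,-2,3]
  row3 -= 4·row1 → [0,0,2,-2]
  row3 -= -1·row2 → [0,0,0,1]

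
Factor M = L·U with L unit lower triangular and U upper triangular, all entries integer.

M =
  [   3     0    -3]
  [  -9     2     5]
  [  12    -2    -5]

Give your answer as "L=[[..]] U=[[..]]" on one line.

  r1 -= -3·r0 → [0,2,-4]
  r2 -= 4·r0 → [0,-2,7]
  r2 -= -1·r1 → [0,0,3]

L=[[1,0,0],[-3,1,0],[4,-1,1]] U=[[3,0,-3],[0,2,-4],[0,0,3]]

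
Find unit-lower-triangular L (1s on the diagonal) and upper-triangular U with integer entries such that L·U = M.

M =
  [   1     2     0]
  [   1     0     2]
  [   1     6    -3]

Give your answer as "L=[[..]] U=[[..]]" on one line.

  R1 -= 1·R0 → [0,-2,2]
  R2 -= 1·R0 → [0,4,-3]
  R2 -= -2·R1 → [0,0,1]

L=[[1,0,0],[1,1,0],[1,-2,1]] U=[[1,2,0],[0,-2,2],[0,0,1]]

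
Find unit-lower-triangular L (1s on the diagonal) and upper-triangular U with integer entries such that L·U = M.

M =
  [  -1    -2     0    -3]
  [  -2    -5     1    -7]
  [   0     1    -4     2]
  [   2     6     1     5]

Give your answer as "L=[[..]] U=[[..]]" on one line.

  r1 -= 2·r0 → [0,-1,1,-1]
  r2 -= 0·r0 → [0,1,-4,2]
  r3 -= -2·r0 → [0,2,1,-1]
  r2 -= -1·r1 → [0,0,-3,1]
  r3 -= -2·r1 → [0,0,3,-3]
  r3 -= -1·r2 → [0,0,0,-2]

L=[[1,0,0,0],[2,1,0,0],[0,-1,1,0],[-2,-2,-1,1]] U=[[-1,-2,0,-3],[0,-1,1,-1],[0,0,-3,1],[0,0,0,-2]]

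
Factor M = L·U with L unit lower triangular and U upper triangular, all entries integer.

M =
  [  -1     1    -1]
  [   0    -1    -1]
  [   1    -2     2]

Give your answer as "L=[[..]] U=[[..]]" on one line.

L=[[1,0,0],[0,1,0],[-1,1,1]] U=[[-1,1,-1],[0,-1,-1],[0,0,2]]

  r1 -= 0·r0 → [0,-1,-1]
  r2 -= -1·r0 → [0,-1,1]
  r2 -= 1·r1 → [0,0,2]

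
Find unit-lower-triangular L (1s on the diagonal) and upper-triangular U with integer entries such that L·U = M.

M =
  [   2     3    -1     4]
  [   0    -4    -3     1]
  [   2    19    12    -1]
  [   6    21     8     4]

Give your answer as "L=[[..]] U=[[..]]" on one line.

L=[[1,0,0,0],[0,1,0,0],[1,-4,1,0],[3,-3,2,1]] U=[[2,3,-1,4],[0,-4,-3,1],[0,0,1,-1],[0,0,0,-3]]

  row1 -= 0·row0 → [0,-4,-3,1]
  row2 -= 1·row0 → [0,16,13,-5]
  row3 -= 3·row0 → [0,12,11,-8]
  row2 -= -4·row1 → [0,0,1,-1]
  row3 -= -3·row1 → [0,0,2,-5]
  row3 -= 2·row2 → [0,0,0,-3]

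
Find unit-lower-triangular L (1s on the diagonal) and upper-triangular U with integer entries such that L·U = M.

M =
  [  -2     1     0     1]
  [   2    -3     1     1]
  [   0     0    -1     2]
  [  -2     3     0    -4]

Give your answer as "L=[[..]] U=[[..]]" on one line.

  r1 -= -1·r0 → [0,-2,1,2]
  r2 -= 0·r0 → [0,0,-1,2]
  r3 -= 1·r0 → [0,2,0,-5]
  r2 -= 0·r1 → [0,0,-1,2]
  r3 -= -1·r1 → [0,0,1,-3]
  r3 -= -1·r2 → [0,0,0,-1]

L=[[1,0,0,0],[-1,1,0,0],[0,0,1,0],[1,-1,-1,1]] U=[[-2,1,0,1],[0,-2,1,2],[0,0,-1,2],[0,0,0,-1]]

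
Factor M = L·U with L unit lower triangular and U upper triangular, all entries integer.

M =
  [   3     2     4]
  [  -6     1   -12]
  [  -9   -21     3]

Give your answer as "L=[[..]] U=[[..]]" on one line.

L=[[1,0,0],[-2,1,0],[-3,-3,1]] U=[[3,2,4],[0,5,-4],[0,0,3]]

  row1 -= -2·row0 → [0,5,-4]
  row2 -= -3·row0 → [0,-15,15]
  row2 -= -3·row1 → [0,0,3]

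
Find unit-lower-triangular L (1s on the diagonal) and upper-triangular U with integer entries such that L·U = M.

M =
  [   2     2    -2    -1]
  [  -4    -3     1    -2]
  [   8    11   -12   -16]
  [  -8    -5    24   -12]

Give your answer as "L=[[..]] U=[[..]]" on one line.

L=[[1,0,0,0],[-2,1,0,0],[4,3,1,0],[-4,3,5,1]] U=[[2,2,-2,-1],[0,1,-3,-4],[0,0,5,0],[0,0,0,-4]]

  row1 -= -2·row0 → [0,1,-3,-4]
  row2 -= 4·row0 → [0,3,-4,-12]
  row3 -= -4·row0 → [0,3,16,-16]
  row2 -= 3·row1 → [0,0,5,0]
  row3 -= 3·row1 → [0,0,25,-4]
  row3 -= 5·row2 → [0,0,0,-4]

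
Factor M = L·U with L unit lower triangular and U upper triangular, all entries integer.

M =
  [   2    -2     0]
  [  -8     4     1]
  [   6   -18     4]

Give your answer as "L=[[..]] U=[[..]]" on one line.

  R1 -= -4·R0 → [0,-4,1]
  R2 -= 3·R0 → [0,-12,4]
  R2 -= 3·R1 → [0,0,1]

L=[[1,0,0],[-4,1,0],[3,3,1]] U=[[2,-2,0],[0,-4,1],[0,0,1]]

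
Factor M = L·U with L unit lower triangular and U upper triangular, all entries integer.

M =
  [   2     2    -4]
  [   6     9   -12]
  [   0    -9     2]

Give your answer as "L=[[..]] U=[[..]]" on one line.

  R1 -= 3·R0 → [0,3,0]
  R2 -= 0·R0 → [0,-9,2]
  R2 -= -3·R1 → [0,0,2]

L=[[1,0,0],[3,1,0],[0,-3,1]] U=[[2,2,-4],[0,3,0],[0,0,2]]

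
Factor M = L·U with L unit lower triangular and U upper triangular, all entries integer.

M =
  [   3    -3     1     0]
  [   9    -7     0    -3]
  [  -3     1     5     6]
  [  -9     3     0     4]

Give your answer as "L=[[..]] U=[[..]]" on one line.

L=[[1,0,0,0],[3,1,0,0],[-1,-1,1,0],[-3,-3,-2,1]] U=[[3,-3,1,0],[0,2,-3,-3],[0,0,3,3],[0,0,0,1]]

  row1 -= 3·row0 → [0,2,-3,-3]
  row2 -= -1·row0 → [0,-2,6,6]
  row3 -= -3·row0 → [0,-6,3,4]
  row2 -= -1·row1 → [0,0,3,3]
  row3 -= -3·row1 → [0,0,-6,-5]
  row3 -= -2·row2 → [0,0,0,1]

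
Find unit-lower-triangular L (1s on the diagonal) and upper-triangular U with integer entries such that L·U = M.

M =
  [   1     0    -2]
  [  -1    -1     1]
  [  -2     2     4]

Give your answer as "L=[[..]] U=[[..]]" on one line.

  r1 -= -1·r0 → [0,-1,-1]
  r2 -= -2·r0 → [0,2,0]
  r2 -= -2·r1 → [0,0,-2]

L=[[1,0,0],[-1,1,0],[-2,-2,1]] U=[[1,0,-2],[0,-1,-1],[0,0,-2]]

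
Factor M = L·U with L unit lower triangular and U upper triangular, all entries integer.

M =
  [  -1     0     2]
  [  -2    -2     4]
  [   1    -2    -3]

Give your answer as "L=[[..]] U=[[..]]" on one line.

L=[[1,0,0],[2,1,0],[-1,1,1]] U=[[-1,0,2],[0,-2,0],[0,0,-1]]

  R1 -= 2·R0 → [0,-2,0]
  R2 -= -1·R0 → [0,-2,-1]
  R2 -= 1·R1 → [0,0,-1]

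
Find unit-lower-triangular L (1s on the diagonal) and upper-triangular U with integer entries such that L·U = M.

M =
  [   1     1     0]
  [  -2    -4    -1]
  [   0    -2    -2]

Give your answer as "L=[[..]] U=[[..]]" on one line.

L=[[1,0,0],[-2,1,0],[0,1,1]] U=[[1,1,0],[0,-2,-1],[0,0,-1]]

  row1 -= -2·row0 → [0,-2,-1]
  row2 -= 0·row0 → [0,-2,-2]
  row2 -= 1·row1 → [0,0,-1]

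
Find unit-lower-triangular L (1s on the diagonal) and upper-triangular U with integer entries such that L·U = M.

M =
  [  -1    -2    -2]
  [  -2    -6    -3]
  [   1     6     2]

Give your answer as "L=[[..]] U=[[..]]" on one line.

L=[[1,0,0],[2,1,0],[-1,-2,1]] U=[[-1,-2,-2],[0,-2,1],[0,0,2]]

  row1 -= 2·row0 → [0,-2,1]
  row2 -= -1·row0 → [0,4,0]
  row2 -= -2·row1 → [0,0,2]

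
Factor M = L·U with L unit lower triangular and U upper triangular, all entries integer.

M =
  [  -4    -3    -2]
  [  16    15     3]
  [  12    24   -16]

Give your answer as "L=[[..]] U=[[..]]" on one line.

L=[[1,0,0],[-4,1,0],[-3,5,1]] U=[[-4,-3,-2],[0,3,-5],[0,0,3]]

  row1 -= -4·row0 → [0,3,-5]
  row2 -= -3·row0 → [0,15,-22]
  row2 -= 5·row1 → [0,0,3]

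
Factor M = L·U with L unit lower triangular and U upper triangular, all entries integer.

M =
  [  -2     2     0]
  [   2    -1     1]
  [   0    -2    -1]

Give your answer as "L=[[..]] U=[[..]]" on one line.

L=[[1,0,0],[-1,1,0],[0,-2,1]] U=[[-2,2,0],[0,1,1],[0,0,1]]

  r1 -= -1·r0 → [0,1,1]
  r2 -= 0·r0 → [0,-2,-1]
  r2 -= -2·r1 → [0,0,1]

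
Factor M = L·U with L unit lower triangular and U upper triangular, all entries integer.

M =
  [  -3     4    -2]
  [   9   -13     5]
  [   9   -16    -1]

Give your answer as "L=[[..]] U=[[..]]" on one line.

  r1 -= -3·r0 → [0,-1,-1]
  r2 -= -3·r0 → [0,-4,-7]
  r2 -= 4·r1 → [0,0,-3]

L=[[1,0,0],[-3,1,0],[-3,4,1]] U=[[-3,4,-2],[0,-1,-1],[0,0,-3]]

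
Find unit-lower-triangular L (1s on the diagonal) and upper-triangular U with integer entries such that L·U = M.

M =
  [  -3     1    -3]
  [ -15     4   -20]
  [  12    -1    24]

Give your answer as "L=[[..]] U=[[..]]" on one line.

L=[[1,0,0],[5,1,0],[-4,-3,1]] U=[[-3,1,-3],[0,-1,-5],[0,0,-3]]

  r1 -= 5·r0 → [0,-1,-5]
  r2 -= -4·r0 → [0,3,12]
  r2 -= -3·r1 → [0,0,-3]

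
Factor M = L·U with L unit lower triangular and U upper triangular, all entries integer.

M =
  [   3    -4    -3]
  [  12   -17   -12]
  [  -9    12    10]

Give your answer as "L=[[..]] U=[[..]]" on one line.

L=[[1,0,0],[4,1,0],[-3,0,1]] U=[[3,-4,-3],[0,-1,0],[0,0,1]]

  row1 -= 4·row0 → [0,-1,0]
  row2 -= -3·row0 → [0,0,1]
  row2 -= 0·row1 → [0,0,1]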